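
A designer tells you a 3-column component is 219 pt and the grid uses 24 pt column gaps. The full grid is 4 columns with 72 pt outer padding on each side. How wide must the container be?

3c + 2·24 = 219 → 3c = 171 → c = 57 pt.
Adding margins, columns and gutters: 144 + 228 + 72 = 444 pt.

444 pt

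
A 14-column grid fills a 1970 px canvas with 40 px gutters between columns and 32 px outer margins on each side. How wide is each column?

Inside the margins: 1970 − 64 = 1906 px.
1906 − 13·40 = 1386; ÷14 gives c = 99 px.

99 px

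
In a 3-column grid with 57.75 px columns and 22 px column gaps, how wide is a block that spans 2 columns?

137.5 px

2 columns plus 1 column gap: 115.5 + 22 = 137.5 px.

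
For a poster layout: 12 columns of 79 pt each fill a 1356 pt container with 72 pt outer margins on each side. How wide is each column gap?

24 pt

Inside the margins: 1356 − 144 = 1212 pt.
12 columns take 12·79 = 948 pt; remaining 264 splits into 11 column gaps.
g = 264 / 11 = 24 pt.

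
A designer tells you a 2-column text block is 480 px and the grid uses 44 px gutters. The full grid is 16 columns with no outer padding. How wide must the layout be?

Subtracting 1 gutter of 44 leaves 436 for 2 columns, so c = 218 px.
Summing: 3488 + 660 = 4148 px.

4148 px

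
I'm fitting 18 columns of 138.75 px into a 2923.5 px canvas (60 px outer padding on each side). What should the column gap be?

Take off 120 px of margins, leaving 2803.5 px.
Columns use 2497.5 px, leaving 306 px across 17 column gaps = 18 px each.

18 px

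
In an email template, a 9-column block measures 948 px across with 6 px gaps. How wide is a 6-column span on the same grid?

630 px

9 columns + 8 gaps: 9c + 8·6 = 948.
9c = 948 − 48 = 900, so c = 100 px.
6 columns plus 5 gaps: 600 + 30 = 630 px.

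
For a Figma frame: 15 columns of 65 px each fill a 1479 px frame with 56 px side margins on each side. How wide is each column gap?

Take off 112 px of margins, leaving 1367 px.
Columns use 975 px, leaving 392 px across 14 column gaps = 28 px each.

28 px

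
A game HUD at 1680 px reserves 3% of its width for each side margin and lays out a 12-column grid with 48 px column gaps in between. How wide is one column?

87.6 px

Margins: 3% × 1680 = 50.4 px each, so content = 1680 − 100.8 = 1579.2 px.
1579.2 − 11·48 = 1051.2; ÷12 gives c = 87.6 px.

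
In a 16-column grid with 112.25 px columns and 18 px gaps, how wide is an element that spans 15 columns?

1935.75 px

15-column span = 15·112.25 + 14·18 = 1935.75 px.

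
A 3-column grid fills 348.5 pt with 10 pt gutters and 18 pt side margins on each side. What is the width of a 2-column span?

205 pt

Inside the margins: 348.5 − 36 = 312.5 pt.
3 columns + 2 gutters: 3c + 2·10 = 312.5.
3c = 312.5 − 20 = 292.5, so c = 97.5 pt.
2 columns plus 1 gutter: 195 + 10 = 205 pt.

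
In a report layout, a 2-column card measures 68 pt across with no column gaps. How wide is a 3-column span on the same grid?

102 pt

68 / 2 = 34 pt per column.
3-column span = 3·34 = 102 pt.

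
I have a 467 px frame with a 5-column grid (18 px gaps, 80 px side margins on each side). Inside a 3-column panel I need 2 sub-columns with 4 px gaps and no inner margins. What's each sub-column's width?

Outer content = 467 − 2·80 = 307 px.
307 − 4·18 = 235; ÷5 gives c = 47 px.
3-column span = 3·47 + 2·18 = 177 px.
2 columns + 1 gap: 2d + 1·4 = 177.
2d = 177 − 4 = 173, so d = 86.5 px.

86.5 px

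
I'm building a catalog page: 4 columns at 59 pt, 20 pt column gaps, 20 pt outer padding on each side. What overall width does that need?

336 pt

Layout = 2·20 + 4·59 + 3·20 = 40 + 236 + 60 = 336 pt.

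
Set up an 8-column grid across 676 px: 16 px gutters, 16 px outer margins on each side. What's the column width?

Content width = 676 − 2·16 = 644 px.
644 − 7·16 = 532; ÷8 gives c = 66.5 px.

66.5 px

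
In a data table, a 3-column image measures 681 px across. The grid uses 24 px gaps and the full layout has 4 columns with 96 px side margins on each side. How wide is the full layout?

1108 px

681 − 2·24 = 633; ÷3 gives c = 211 px.
Layout = 2·96 + 4·211 + 3·24 = 192 + 844 + 72 = 1108 px.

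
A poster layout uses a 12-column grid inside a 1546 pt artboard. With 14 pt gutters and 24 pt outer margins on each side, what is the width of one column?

Content width = 1546 − 2·24 = 1498 pt.
Subtracting 11 gutters of 14 leaves 1344 for 12 columns, so c = 112 pt.

112 pt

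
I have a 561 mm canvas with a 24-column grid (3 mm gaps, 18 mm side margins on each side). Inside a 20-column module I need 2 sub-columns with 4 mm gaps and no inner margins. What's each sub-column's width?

Subtract both margins: 561 − 2·18 = 525 mm.
24c + 23·3 = 525 → 24c = 456 → c = 19 mm.
20-column span = 20·19 + 19·3 = 437 mm.
2 columns + 1 gap: 2d + 1·4 = 437.
2d = 437 − 4 = 433, so d = 216.5 mm.

216.5 mm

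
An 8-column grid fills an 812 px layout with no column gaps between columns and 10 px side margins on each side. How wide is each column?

Content width = 812 − 2·10 = 792 px.
792 / 8 = 99 px per column.

99 px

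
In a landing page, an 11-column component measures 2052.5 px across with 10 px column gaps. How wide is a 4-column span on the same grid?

Subtracting 10 column gaps of 10 leaves 1952.5 for 11 columns, so c = 177.5 px.
Span of 4: 4·177.5 + 3·10 = 710 + 30 = 740 px.

740 px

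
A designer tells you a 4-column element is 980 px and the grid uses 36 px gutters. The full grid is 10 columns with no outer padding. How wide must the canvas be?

2504 px

4 columns + 3 gutters: 4c + 3·36 = 980.
4c = 980 − 108 = 872, so c = 218 px.
Total width: 10·218 + 9·36 = 2504 px.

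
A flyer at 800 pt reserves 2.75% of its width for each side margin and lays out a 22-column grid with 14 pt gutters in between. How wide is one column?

800 × (1 − 2·2.75%) = 800 × 94.5% = 756 pt for the columns.
756 − 21·14 = 462; ÷22 gives c = 21 pt.

21 pt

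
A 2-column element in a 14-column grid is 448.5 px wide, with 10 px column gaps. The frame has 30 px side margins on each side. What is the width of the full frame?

Subtracting 1 column gap of 10 leaves 438.5 for 2 columns, so c = 219.25 px.
Frame = 2·30 + 14·219.25 + 13·10 = 60 + 3069.5 + 130 = 3259.5 px.

3259.5 px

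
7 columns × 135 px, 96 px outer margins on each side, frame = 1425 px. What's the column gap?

48 px

Content width = 1425 − 2·96 = 1233 px.
7·135 + 6g = 1233 → 6g = 288 → g = 48 px.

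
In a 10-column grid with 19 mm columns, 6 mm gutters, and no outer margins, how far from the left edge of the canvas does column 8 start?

175 mm

No margin, so column 8 starts at 7·(column + gutter) = 7·25 = 175 mm.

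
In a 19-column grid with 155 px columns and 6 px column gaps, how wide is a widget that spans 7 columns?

7-column span = 7·155 + 6·6 = 1121 px.

1121 px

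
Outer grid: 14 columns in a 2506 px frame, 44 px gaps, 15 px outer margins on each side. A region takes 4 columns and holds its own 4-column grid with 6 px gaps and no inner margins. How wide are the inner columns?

Subtract both margins: 2506 − 2·15 = 2476 px.
Subtracting 13 gaps of 44 leaves 1904 for 14 columns, so c = 136 px.
4 columns plus 3 gaps: 544 + 132 = 676 px.
Subtracting 3 gaps of 6 leaves 658 for 4 columns, so d = 164.5 px.

164.5 px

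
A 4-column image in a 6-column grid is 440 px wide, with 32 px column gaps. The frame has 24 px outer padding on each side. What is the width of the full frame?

4 columns + 3 column gaps: 4c + 3·32 = 440.
4c = 440 − 96 = 344, so c = 86 px.
Frame = 2·24 + 6·86 + 5·32 = 48 + 516 + 160 = 724 px.

724 px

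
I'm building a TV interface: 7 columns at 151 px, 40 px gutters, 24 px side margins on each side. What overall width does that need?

Adding margins, columns and gutters: 48 + 1057 + 240 = 1345 px.

1345 px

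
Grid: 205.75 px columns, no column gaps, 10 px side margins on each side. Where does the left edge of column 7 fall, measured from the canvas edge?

1244.5 px

Each column+gutter stride is 205.75 px; 6 of them past the 10 px margin is 10 + 1234.5 = 1244.5 px.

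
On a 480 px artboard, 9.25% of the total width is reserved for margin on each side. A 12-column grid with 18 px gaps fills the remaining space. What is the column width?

16.1 px

480 × (1 − 2·9.25%) = 480 × 81.5% = 391.2 px for the columns.
12 columns + 11 gaps: 12c + 11·18 = 391.2.
12c = 391.2 − 198 = 193.2, so c = 16.1 px.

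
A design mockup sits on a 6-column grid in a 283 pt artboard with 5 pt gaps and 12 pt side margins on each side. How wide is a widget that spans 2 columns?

Content width = 283 − 2·12 = 259 pt.
259 − 5·5 = 234; ÷6 gives c = 39 pt.
Span of 2: 2·39 + 1·5 = 78 + 5 = 83 pt.

83 pt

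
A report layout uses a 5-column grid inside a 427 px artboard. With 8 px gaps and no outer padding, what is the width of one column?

79 px

Subtracting 4 gaps of 8 leaves 395 for 5 columns, so c = 79 px.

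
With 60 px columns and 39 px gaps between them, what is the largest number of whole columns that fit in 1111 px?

11 columns: 11·60 + 10·39 = 1050 px ≤ 1111.
12 columns: 1149 px > 1111. So 11.

11 columns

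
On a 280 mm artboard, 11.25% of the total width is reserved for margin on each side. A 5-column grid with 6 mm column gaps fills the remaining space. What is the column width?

38.6 mm

Each margin = 11.25% of 280 = 31.5 mm; content = 280 − 2·31.5 = 217 mm.
5c + 4·6 = 217 → 5c = 193 → c = 38.6 mm.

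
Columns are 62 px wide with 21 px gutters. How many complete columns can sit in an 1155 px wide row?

14 columns: 14·62 + 13·21 = 1141 px ≤ 1155.
15 columns: 1224 px > 1155. So 14.

14 columns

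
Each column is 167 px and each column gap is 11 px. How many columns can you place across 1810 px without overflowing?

10 columns

k columns need k·167 + (k−1)·11 = k·178 − 11.
k·178 − 11 ≤ 1810 → k ≤ 1821 / 178 ≈ 10.23, so k = 10.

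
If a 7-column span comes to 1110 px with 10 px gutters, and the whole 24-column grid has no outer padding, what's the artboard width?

1110 − 6·10 = 1050; ÷7 gives c = 150 px.
Total width: 24·150 + 23·10 = 3830 px.

3830 px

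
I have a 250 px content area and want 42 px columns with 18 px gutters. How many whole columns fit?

Each extra column adds 42 + 18 = 60 px.
(250 + 18) / 60 = 4.47, so 4 columns fit.

4 columns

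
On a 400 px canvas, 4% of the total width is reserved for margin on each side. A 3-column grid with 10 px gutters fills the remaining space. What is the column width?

116 px

Margins: 4% × 400 = 16 px each, so content = 400 − 32 = 368 px.
Subtracting 2 gutters of 10 leaves 348 for 3 columns, so c = 116 px.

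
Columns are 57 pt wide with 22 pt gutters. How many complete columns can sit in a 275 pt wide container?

Each extra column adds 57 + 22 = 79 pt.
(275 + 22) / 79 = 3.76, so 3 columns fit.

3 columns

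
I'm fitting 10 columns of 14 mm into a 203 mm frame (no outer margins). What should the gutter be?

10·14 + 9g = 203 → 9g = 63 → g = 7 mm.

7 mm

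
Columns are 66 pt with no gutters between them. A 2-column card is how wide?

With no gutters, 2 columns span 2·66 = 132 pt.

132 pt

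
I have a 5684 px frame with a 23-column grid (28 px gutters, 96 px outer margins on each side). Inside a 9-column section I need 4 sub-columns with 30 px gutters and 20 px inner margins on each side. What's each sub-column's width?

500.5 px

Subtract both margins: 5684 − 2·96 = 5492 px.
23c + 22·28 = 5492 → 23c = 4876 → c = 212 px.
9 columns plus 8 gutters: 1908 + 224 = 2132 px.
Inner content = 2132 − 2·20 = 2092 px.
4d + 3·30 = 2092 → 4d = 2002 → d = 500.5 px.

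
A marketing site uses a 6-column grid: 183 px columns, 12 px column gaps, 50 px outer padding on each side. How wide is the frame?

1258 px

Total width: 2·50 + 6·183 + 5·12 = 1258 px.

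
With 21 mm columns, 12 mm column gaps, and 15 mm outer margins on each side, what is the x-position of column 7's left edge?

Before column 7: the margin + 6 columns + 6 column gaps.
Offset = 15 + 6·(21 + 12) = 15 + 198 = 213 mm.

213 mm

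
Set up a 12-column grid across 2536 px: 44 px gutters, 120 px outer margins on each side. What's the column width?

Take off 240 px of margins, leaving 2296 px.
12 columns + 11 gutters: 12c + 11·44 = 2296.
12c = 2296 − 484 = 1812, so c = 151 px.

151 px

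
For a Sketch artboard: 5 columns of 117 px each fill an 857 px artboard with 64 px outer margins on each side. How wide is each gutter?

Content width = 857 − 2·64 = 729 px.
5 columns take 5·117 = 585 px; remaining 144 splits into 4 gutters.
g = 144 / 4 = 36 px.

36 px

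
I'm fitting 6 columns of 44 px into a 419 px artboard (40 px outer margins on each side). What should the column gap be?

Take off 80 px of margins, leaving 339 px.
6·44 + 5g = 339 → 5g = 75 → g = 15 px.

15 px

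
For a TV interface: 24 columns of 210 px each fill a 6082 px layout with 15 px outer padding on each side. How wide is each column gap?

44 px

Take off 30 px of margins, leaving 6052 px.
Columns use 5040 px, leaving 1012 px across 23 column gaps = 44 px each.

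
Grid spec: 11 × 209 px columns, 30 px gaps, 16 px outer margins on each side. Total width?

2631 px

Adding margins, columns and gutters: 32 + 2299 + 300 = 2631 px.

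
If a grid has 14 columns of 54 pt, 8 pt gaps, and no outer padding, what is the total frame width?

860 pt

Summing: 756 + 104 = 860 pt.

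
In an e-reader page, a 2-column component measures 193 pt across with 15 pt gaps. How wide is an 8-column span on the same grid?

2c + 1·15 = 193 → 2c = 178 → c = 89 pt.
Span of 8: 8·89 + 7·15 = 712 + 105 = 817 pt.

817 pt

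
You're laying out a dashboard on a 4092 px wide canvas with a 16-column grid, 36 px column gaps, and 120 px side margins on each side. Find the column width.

207 px

Take off 240 px of margins, leaving 3852 px.
16c + 15·36 = 3852 → 16c = 3312 → c = 207 px.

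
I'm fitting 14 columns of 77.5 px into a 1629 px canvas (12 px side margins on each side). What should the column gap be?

Inside the margins: 1629 − 24 = 1605 px.
14·77.5 + 13g = 1605 → 13g = 520 → g = 40 px.

40 px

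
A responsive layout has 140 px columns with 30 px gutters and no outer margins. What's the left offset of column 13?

No margin, so column 13 starts at 12·(column + gutter) = 12·170 = 2040 px.

2040 px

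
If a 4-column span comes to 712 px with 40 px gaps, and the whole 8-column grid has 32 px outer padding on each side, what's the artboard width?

712 − 3·40 = 592; ÷4 gives c = 148 px.
Total width: 2·32 + 8·148 + 7·40 = 1528 px.

1528 px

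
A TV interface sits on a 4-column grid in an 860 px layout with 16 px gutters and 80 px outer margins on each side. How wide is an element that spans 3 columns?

Content width = 860 − 2·80 = 700 px.
4c + 3·16 = 700 → 4c = 652 → c = 163 px.
Span of 3: 3·163 + 2·16 = 489 + 32 = 521 px.

521 px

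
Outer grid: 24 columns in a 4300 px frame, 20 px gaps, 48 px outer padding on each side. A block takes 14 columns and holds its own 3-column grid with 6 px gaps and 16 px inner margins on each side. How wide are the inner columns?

Take off 96 px of margins, leaving 4204 px.
Subtracting 23 gaps of 20 leaves 3744 for 24 columns, so c = 156 px.
14-column span = 14·156 + 13·20 = 2444 px.
Inner content = 2444 − 2·16 = 2412 px.
3 columns + 2 gaps: 3d + 2·6 = 2412.
3d = 2412 − 12 = 2400, so d = 800 px.

800 px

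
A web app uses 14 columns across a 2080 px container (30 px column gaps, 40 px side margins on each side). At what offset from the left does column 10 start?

Content = 2080 − 2·40 = 2000 px.
14c + 13·30 = 2000 → 14c = 1610 → c = 115 px.
Before column 10: the margin + 9 columns + 9 column gaps.
Offset = 40 + 9·(115 + 30) = 40 + 1305 = 1345 px.

1345 px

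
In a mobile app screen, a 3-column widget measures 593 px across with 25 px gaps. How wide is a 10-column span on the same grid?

2035 px

3 columns + 2 gaps: 3c + 2·25 = 593.
3c = 593 − 50 = 543, so c = 181 px.
10 columns plus 9 gaps: 1810 + 225 = 2035 px.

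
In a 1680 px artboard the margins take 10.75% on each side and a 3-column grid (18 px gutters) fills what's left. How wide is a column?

427.6 px

1680 × (1 − 2·10.75%) = 1680 × 78.5% = 1318.8 px for the columns.
Subtracting 2 gutters of 18 leaves 1282.8 for 3 columns, so c = 427.6 px.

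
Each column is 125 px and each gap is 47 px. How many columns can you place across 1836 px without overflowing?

Each extra column adds 125 + 47 = 172 px.
(1836 + 47) / 172 = 10.95, so 10 columns fit.

10 columns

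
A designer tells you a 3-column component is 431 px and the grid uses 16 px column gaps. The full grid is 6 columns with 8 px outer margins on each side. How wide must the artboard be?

894 px

Subtracting 2 column gaps of 16 leaves 399 for 3 columns, so c = 133 px.
Artboard = 2·8 + 6·133 + 5·16 = 16 + 798 + 80 = 894 px.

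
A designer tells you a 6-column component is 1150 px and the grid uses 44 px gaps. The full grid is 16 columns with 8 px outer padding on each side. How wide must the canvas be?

3156 px

1150 − 5·44 = 930; ÷6 gives c = 155 px.
Total width: 2·8 + 16·155 + 15·44 = 3156 px.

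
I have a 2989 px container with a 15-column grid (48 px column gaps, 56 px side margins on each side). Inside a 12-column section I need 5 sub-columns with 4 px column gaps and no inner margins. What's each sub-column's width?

Take off 112 px of margins, leaving 2877 px.
15c + 14·48 = 2877 → 15c = 2205 → c = 147 px.
12 columns plus 11 column gaps: 1764 + 528 = 2292 px.
5d + 4·4 = 2292 → 5d = 2276 → d = 455.2 px.

455.2 px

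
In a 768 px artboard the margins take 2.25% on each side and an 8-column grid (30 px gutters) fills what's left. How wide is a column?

65.43 px

Each margin = 2.25% of 768 = 17.28 px; content = 768 − 2·17.28 = 733.44 px.
Subtracting 7 gutters of 30 leaves 523.44 for 8 columns, so c = 65.43 px.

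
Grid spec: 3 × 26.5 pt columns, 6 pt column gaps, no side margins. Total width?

91.5 pt

Total width: 3·26.5 + 2·6 = 91.5 pt.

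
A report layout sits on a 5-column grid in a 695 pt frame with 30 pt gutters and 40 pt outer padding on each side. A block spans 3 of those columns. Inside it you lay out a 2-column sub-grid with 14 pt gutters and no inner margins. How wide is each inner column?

Subtract both margins: 695 − 2·40 = 615 pt.
5c + 4·30 = 615 → 5c = 495 → c = 99 pt.
3 columns plus 2 gutters: 297 + 60 = 357 pt.
2d + 1·14 = 357 → 2d = 343 → d = 171.5 pt.

171.5 pt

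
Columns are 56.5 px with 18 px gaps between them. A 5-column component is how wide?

5-column span = 5·56.5 + 4·18 = 354.5 px.

354.5 px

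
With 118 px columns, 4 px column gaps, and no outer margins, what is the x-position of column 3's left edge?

244 px

No margin, so column 3 starts at 2·(column + gutter) = 2·122 = 244 px.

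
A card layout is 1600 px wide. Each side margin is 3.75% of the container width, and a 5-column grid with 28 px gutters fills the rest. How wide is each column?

Margins: 3.75% × 1600 = 60 px each, so content = 1600 − 120 = 1480 px.
5 columns + 4 gutters: 5c + 4·28 = 1480.
5c = 1480 − 112 = 1368, so c = 273.6 px.

273.6 px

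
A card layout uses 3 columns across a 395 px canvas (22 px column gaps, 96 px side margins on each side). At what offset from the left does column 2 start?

171 px

Inside the margins: 395 − 192 = 203 px.
3c + 2·22 = 203 → 3c = 159 → c = 53 px.
Column 2 starts at margin + 1·(column + gutter) = 96 + 1·75 = 171 px.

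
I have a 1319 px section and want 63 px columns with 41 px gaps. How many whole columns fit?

13 columns

Each extra column adds 63 + 41 = 104 px.
(1319 + 41) / 104 = 13.08, so 13 columns fit.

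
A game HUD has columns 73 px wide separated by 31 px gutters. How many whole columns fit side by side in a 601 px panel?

6 columns: 6·73 + 5·31 = 593 px ≤ 601.
7 columns: 697 px > 601. So 6.

6 columns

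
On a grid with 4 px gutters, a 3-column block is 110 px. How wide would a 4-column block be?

3c + 2·4 = 110 → 3c = 102 → c = 34 px.
4 columns plus 3 gutters: 136 + 12 = 148 px.

148 px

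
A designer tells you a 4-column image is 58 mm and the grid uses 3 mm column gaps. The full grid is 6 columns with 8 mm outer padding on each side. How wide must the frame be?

4c + 3·3 = 58 → 4c = 49 → c = 12.25 mm.
Adding margins, columns and gutters: 16 + 73.5 + 15 = 104.5 mm.

104.5 mm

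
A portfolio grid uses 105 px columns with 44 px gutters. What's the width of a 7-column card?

999 px

Span of 7: 7·105 + 6·44 = 735 + 264 = 999 px.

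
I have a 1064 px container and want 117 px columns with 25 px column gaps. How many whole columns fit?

k columns need k·117 + (k−1)·25 = k·142 − 25.
k·142 − 25 ≤ 1064 → k ≤ 1089 / 142 ≈ 7.67, so k = 7.

7 columns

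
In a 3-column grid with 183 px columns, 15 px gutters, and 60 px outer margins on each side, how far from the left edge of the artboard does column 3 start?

Column 3 starts at margin + 2·(column + gutter) = 60 + 2·198 = 456 px.

456 px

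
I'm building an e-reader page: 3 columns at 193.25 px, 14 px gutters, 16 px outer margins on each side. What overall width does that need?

Total width: 2·16 + 3·193.25 + 2·14 = 639.75 px.

639.75 px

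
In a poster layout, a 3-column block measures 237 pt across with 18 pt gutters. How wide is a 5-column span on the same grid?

407 pt

Subtracting 2 gutters of 18 leaves 201 for 3 columns, so c = 67 pt.
Span of 5: 5·67 + 4·18 = 335 + 72 = 407 pt.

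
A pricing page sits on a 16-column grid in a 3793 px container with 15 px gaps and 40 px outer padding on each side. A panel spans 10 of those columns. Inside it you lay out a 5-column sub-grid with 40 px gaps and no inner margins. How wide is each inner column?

Inside the margins: 3793 − 80 = 3713 px.
3713 − 15·15 = 3488; ÷16 gives c = 218 px.
10-column span = 10·218 + 9·15 = 2315 px.
5d + 4·40 = 2315 → 5d = 2155 → d = 431 px.

431 px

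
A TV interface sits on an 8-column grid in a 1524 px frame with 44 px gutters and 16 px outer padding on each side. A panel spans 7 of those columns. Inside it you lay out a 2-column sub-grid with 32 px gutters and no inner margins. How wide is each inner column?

Inside the margins: 1524 − 32 = 1492 px.
1492 − 7·44 = 1184; ÷8 gives c = 148 px.
7 columns plus 6 gutters: 1036 + 264 = 1300 px.
Subtracting 1 gutter of 32 leaves 1268 for 2 columns, so d = 634 px.

634 px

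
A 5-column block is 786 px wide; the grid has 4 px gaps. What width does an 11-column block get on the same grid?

1734 px

786 − 4·4 = 770; ÷5 gives c = 154 px.
Span of 11: 11·154 + 10·4 = 1694 + 40 = 1734 px.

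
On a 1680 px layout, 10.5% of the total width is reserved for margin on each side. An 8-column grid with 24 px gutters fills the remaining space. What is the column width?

144.9 px

1680 × (1 − 2·10.5%) = 1680 × 79% = 1327.2 px for the columns.
1327.2 − 7·24 = 1159.2; ÷8 gives c = 144.9 px.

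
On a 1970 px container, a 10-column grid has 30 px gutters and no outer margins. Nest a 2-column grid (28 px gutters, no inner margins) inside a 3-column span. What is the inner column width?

271 px

10c + 9·30 = 1970 → 10c = 1700 → c = 170 px.
3 columns plus 2 gutters: 510 + 60 = 570 px.
2 columns + 1 gutter: 2d + 1·28 = 570.
2d = 570 − 28 = 542, so d = 271 px.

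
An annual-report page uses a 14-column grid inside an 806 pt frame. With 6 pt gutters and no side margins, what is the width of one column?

52 pt

14c + 13·6 = 806 → 14c = 728 → c = 52 pt.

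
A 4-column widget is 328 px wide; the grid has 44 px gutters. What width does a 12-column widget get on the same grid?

Subtracting 3 gutters of 44 leaves 196 for 4 columns, so c = 49 px.
Span of 12: 12·49 + 11·44 = 588 + 484 = 1072 px.

1072 px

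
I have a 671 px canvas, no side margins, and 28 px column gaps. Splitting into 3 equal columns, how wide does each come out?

3 columns + 2 column gaps: 3c + 2·28 = 671.
3c = 671 − 56 = 615, so c = 205 px.

205 px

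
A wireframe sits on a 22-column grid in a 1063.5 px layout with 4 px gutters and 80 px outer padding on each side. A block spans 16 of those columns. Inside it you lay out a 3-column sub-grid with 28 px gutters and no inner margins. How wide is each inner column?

Take off 160 px of margins, leaving 903.5 px.
22c + 21·4 = 903.5 → 22c = 819.5 → c = 37.25 px.
Span of 16: 16·37.25 + 15·4 = 596 + 60 = 656 px.
Subtracting 2 gutters of 28 leaves 600 for 3 columns, so d = 200 px.

200 px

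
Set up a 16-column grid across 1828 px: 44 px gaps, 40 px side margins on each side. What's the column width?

Take off 80 px of margins, leaving 1748 px.
16 columns + 15 gaps: 16c + 15·44 = 1748.
16c = 1748 − 660 = 1088, so c = 68 px.

68 px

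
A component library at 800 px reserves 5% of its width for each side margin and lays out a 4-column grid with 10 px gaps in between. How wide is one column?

172.5 px

800 × (1 − 2·5%) = 800 × 90% = 720 px for the columns.
4 columns + 3 gaps: 4c + 3·10 = 720.
4c = 720 − 30 = 690, so c = 172.5 px.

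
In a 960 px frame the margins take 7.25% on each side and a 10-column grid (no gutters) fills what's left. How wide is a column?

82.08 px

960 × (1 − 2·7.25%) = 960 × 85.5% = 820.8 px for the columns.
820.8 / 10 = 82.08 px per column.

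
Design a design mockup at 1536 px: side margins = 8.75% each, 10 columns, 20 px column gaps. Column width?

108.72 px

1536 × (1 − 2·8.75%) = 1536 × 82.5% = 1267.2 px for the columns.
10 columns + 9 column gaps: 10c + 9·20 = 1267.2.
10c = 1267.2 − 180 = 1087.2, so c = 108.72 px.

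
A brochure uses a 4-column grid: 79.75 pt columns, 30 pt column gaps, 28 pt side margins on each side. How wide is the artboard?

Artboard = 2·28 + 4·79.75 + 3·30 = 56 + 319 + 90 = 465 pt.

465 pt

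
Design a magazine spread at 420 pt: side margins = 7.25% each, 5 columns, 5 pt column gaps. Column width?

Each margin = 7.25% of 420 = 30.45 pt; content = 420 − 2·30.45 = 359.1 pt.
359.1 − 4·5 = 339.1; ÷5 gives c = 67.82 pt.

67.82 pt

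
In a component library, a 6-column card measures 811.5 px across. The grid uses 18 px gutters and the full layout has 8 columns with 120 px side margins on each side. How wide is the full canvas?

1328 px

6c + 5·18 = 811.5 → 6c = 721.5 → c = 120.25 px.
Canvas = 2·120 + 8·120.25 + 7·18 = 240 + 962 + 126 = 1328 px.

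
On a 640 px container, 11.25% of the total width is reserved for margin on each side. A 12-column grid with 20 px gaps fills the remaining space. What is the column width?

Margins: 11.25% × 640 = 72 px each, so content = 640 − 144 = 496 px.
496 − 11·20 = 276; ÷12 gives c = 23 px.

23 px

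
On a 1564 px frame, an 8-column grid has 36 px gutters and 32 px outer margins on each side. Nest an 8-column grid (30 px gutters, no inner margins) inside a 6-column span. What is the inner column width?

Subtract both margins: 1564 − 2·32 = 1500 px.
1500 − 7·36 = 1248; ÷8 gives c = 156 px.
6-column span = 6·156 + 5·36 = 1116 px.
8 columns + 7 gutters: 8d + 7·30 = 1116.
8d = 1116 − 210 = 906, so d = 113.25 px.

113.25 px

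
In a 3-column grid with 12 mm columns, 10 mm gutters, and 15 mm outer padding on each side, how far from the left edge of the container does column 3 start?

59 mm

Each column+gutter stride is 22 mm; 2 of them past the 15 mm margin is 15 + 44 = 59 mm.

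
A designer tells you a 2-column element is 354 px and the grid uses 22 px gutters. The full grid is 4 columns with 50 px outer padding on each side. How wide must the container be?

2c + 1·22 = 354 → 2c = 332 → c = 166 px.
Adding margins, columns and gutters: 100 + 664 + 66 = 830 px.

830 px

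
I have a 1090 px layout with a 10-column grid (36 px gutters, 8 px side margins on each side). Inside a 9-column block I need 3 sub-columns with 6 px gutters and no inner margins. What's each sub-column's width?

317 px

Outer content = 1090 − 2·8 = 1074 px.
1074 − 9·36 = 750; ÷10 gives c = 75 px.
Span of 9: 9·75 + 8·36 = 675 + 288 = 963 px.
3d + 2·6 = 963 → 3d = 951 → d = 317 px.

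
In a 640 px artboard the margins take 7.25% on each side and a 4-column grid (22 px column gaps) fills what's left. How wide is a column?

Each margin = 7.25% of 640 = 46.4 px; content = 640 − 2·46.4 = 547.2 px.
Subtracting 3 column gaps of 22 leaves 481.2 for 4 columns, so c = 120.3 px.

120.3 px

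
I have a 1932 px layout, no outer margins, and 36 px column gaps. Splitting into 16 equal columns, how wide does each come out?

87 px

Subtracting 15 column gaps of 36 leaves 1392 for 16 columns, so c = 87 px.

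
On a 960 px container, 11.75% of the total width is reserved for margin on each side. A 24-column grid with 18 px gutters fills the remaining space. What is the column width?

13.35 px

960 × (1 − 2·11.75%) = 960 × 76.5% = 734.4 px for the columns.
Subtracting 23 gutters of 18 leaves 320.4 for 24 columns, so c = 13.35 px.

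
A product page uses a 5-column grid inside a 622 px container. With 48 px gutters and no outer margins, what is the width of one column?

5c + 4·48 = 622 → 5c = 430 → c = 86 px.

86 px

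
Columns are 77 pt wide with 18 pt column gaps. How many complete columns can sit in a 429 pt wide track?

k columns need k·77 + (k−1)·18 = k·95 − 18.
k·95 − 18 ≤ 429 → k ≤ 447 / 95 ≈ 4.71, so k = 4.

4 columns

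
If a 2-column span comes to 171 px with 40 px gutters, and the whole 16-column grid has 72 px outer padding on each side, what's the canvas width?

1792 px

171 − 1·40 = 131; ÷2 gives c = 65.5 px.
Adding margins, columns and gutters: 144 + 1048 + 600 = 1792 px.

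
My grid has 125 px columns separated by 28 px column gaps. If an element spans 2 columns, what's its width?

278 px

2 columns plus 1 column gap: 250 + 28 = 278 px.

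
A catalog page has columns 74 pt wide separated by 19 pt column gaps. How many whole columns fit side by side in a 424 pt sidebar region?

4 columns

4 columns: 4·74 + 3·19 = 353 pt ≤ 424.
5 columns: 446 pt > 424. So 4.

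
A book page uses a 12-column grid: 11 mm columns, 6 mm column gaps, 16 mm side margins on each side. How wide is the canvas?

230 mm

Total width: 2·16 + 12·11 + 11·6 = 230 mm.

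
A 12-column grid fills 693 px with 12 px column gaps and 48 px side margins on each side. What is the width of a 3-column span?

140.25 px

Subtract both margins: 693 − 2·48 = 597 px.
12c + 11·12 = 597 → 12c = 465 → c = 38.75 px.
Span of 3: 3·38.75 + 2·12 = 116.25 + 24 = 140.25 px.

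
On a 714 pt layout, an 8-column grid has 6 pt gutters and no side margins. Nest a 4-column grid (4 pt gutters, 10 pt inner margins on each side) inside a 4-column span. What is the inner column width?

714 − 7·6 = 672; ÷8 gives c = 84 pt.
4-column span = 4·84 + 3·6 = 354 pt.
Inner content = 354 − 2·10 = 334 pt.
Subtracting 3 gutters of 4 leaves 322 for 4 columns, so d = 80.5 pt.

80.5 pt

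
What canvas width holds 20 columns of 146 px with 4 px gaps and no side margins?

Canvas = 20·146 + 19·4 = 2920 + 76 = 2996 px.

2996 px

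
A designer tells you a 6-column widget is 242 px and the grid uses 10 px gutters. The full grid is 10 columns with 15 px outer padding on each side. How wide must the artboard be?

6c + 5·10 = 242 → 6c = 192 → c = 32 px.
Artboard = 2·15 + 10·32 + 9·10 = 30 + 320 + 90 = 440 px.

440 px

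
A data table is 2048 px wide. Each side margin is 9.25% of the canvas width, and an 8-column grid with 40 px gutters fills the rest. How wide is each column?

2048 × (1 − 2·9.25%) = 2048 × 81.5% = 1669.12 px for the columns.
Subtracting 7 gutters of 40 leaves 1389.12 for 8 columns, so c = 173.64 px.

173.64 px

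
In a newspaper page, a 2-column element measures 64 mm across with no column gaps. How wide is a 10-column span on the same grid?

320 mm

2c = 64 → c = 32 mm.
With no column gaps, 10 columns span 10·32 = 320 mm.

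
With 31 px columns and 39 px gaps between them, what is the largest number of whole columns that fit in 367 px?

5 columns

Each extra column adds 31 + 39 = 70 px.
(367 + 39) / 70 = 5.80, so 5 columns fit.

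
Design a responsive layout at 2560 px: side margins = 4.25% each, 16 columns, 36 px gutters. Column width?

112.65 px

Margins: 4.25% × 2560 = 108.8 px each, so content = 2560 − 217.6 = 2342.4 px.
2342.4 − 15·36 = 1802.4; ÷16 gives c = 112.65 px.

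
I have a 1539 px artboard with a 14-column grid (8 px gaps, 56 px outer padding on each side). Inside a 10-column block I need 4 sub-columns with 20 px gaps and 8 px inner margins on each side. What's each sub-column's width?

Inside the margins: 1539 − 112 = 1427 px.
Subtracting 13 gaps of 8 leaves 1323 for 14 columns, so c = 94.5 px.
Span of 10: 10·94.5 + 9·8 = 945 + 72 = 1017 px.
Inner content = 1017 − 2·8 = 1001 px.
1001 − 3·20 = 941; ÷4 gives d = 235.25 px.

235.25 px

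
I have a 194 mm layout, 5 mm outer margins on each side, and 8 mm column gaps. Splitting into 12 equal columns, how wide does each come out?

Inside the margins: 194 − 10 = 184 mm.
184 − 11·8 = 96; ÷12 gives c = 8 mm.

8 mm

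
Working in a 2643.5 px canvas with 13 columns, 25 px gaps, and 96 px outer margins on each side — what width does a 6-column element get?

1118 px

Content width = 2643.5 − 2·96 = 2451.5 px.
Subtracting 12 gaps of 25 leaves 2151.5 for 13 columns, so c = 165.5 px.
6 columns plus 5 gaps: 993 + 125 = 1118 px.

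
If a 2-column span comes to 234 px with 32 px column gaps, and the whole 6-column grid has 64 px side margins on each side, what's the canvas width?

894 px

2 columns + 1 column gap: 2c + 1·32 = 234.
2c = 234 − 32 = 202, so c = 101 px.
Adding margins, columns and gutters: 128 + 606 + 160 = 894 px.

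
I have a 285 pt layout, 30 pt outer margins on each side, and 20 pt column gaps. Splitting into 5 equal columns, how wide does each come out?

Subtract both margins: 285 − 2·30 = 225 pt.
5c + 4·20 = 225 → 5c = 145 → c = 29 pt.

29 pt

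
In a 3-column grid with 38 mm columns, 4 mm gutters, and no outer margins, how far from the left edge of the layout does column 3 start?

Before column 3: 2 columns + 2 gutters.
Offset = 2·(38 + 4) = 2·42 = 84 mm.

84 mm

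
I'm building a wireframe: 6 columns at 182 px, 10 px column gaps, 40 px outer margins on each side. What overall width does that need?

Canvas = 2·40 + 6·182 + 5·10 = 80 + 1092 + 50 = 1222 px.

1222 px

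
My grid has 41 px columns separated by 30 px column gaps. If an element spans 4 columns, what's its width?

Span of 4: 4·41 + 3·30 = 164 + 90 = 254 px.

254 px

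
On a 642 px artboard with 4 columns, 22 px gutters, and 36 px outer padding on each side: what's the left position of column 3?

332 px

Inside the margins: 642 − 72 = 570 px.
Subtracting 3 gutters of 22 leaves 504 for 4 columns, so c = 126 px.
Column 3 starts at margin + 2·(column + gutter) = 36 + 2·148 = 332 px.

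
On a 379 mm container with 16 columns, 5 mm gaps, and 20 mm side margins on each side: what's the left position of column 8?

170.5 mm

Inside the margins: 379 − 40 = 339 mm.
339 − 15·5 = 264; ÷16 gives c = 16.5 mm.
Column 8 starts at margin + 7·(column + gutter) = 20 + 7·21.5 = 170.5 mm.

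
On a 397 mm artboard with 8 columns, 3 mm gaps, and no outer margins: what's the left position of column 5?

397 − 7·3 = 376; ÷8 gives c = 47 mm.
No margin, so column 5 starts at 4·(column + gutter) = 4·50 = 200 mm.

200 mm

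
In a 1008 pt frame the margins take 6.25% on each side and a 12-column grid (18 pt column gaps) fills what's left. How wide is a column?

57 pt

Each margin = 6.25% of 1008 = 63 pt; content = 1008 − 2·63 = 882 pt.
882 − 11·18 = 684; ÷12 gives c = 57 pt.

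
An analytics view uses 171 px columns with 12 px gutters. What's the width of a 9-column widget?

9-column span = 9·171 + 8·12 = 1635 px.

1635 px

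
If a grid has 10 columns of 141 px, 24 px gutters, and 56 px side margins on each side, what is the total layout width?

Total width: 2·56 + 10·141 + 9·24 = 1738 px.

1738 px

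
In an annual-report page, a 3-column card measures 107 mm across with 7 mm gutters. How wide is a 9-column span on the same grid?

335 mm

3c + 2·7 = 107 → 3c = 93 → c = 31 mm.
9-column span = 9·31 + 8·7 = 335 mm.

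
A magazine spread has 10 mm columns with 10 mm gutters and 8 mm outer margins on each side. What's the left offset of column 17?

Column 17 starts at margin + 16·(column + gutter) = 8 + 16·20 = 328 mm.

328 mm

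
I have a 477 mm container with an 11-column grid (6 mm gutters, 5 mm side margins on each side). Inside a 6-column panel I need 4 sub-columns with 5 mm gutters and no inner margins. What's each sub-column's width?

59.25 mm

Outer content = 477 − 2·5 = 467 mm.
11 columns + 10 gutters: 11c + 10·6 = 467.
11c = 467 − 60 = 407, so c = 37 mm.
6-column span = 6·37 + 5·6 = 252 mm.
4d + 3·5 = 252 → 4d = 237 → d = 59.25 mm.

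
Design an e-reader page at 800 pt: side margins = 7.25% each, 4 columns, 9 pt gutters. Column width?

Each margin = 7.25% of 800 = 58 pt; content = 800 − 2·58 = 684 pt.
4 columns + 3 gutters: 4c + 3·9 = 684.
4c = 684 − 27 = 657, so c = 164.25 pt.

164.25 pt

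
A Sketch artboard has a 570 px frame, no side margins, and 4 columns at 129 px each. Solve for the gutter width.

4·129 + 3g = 570 → 3g = 54 → g = 18 px.

18 px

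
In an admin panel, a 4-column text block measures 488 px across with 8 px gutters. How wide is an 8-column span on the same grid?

984 px

4c + 3·8 = 488 → 4c = 464 → c = 116 px.
8-column span = 8·116 + 7·8 = 984 px.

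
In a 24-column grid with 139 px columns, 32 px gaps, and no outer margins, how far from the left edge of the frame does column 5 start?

684 px

No margin, so column 5 starts at 4·(column + gutter) = 4·171 = 684 px.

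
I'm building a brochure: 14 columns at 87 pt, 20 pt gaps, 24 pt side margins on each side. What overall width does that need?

1526 pt

Container = 2·24 + 14·87 + 13·20 = 48 + 1218 + 260 = 1526 pt.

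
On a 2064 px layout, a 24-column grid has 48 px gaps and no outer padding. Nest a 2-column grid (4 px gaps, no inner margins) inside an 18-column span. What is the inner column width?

766 px

2064 − 23·48 = 960; ÷24 gives c = 40 px.
18 columns plus 17 gaps: 720 + 816 = 1536 px.
Subtracting 1 gap of 4 leaves 1532 for 2 columns, so d = 766 px.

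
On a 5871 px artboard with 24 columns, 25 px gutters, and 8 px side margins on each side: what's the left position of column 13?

2948 px

Take off 16 px of margins, leaving 5855 px.
Subtracting 23 gutters of 25 leaves 5280 for 24 columns, so c = 220 px.
Each column+gutter stride is 245 px; 12 of them past the 8 px margin is 8 + 2940 = 2948 px.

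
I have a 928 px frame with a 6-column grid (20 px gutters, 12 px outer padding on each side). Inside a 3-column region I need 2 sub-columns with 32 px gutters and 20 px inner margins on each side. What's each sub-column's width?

185 px

Inside the margins: 928 − 24 = 904 px.
6 columns + 5 gutters: 6c + 5·20 = 904.
6c = 904 − 100 = 804, so c = 134 px.
3 columns plus 2 gutters: 402 + 40 = 442 px.
Inner content = 442 − 2·20 = 402 px.
2d + 1·32 = 402 → 2d = 370 → d = 185 px.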